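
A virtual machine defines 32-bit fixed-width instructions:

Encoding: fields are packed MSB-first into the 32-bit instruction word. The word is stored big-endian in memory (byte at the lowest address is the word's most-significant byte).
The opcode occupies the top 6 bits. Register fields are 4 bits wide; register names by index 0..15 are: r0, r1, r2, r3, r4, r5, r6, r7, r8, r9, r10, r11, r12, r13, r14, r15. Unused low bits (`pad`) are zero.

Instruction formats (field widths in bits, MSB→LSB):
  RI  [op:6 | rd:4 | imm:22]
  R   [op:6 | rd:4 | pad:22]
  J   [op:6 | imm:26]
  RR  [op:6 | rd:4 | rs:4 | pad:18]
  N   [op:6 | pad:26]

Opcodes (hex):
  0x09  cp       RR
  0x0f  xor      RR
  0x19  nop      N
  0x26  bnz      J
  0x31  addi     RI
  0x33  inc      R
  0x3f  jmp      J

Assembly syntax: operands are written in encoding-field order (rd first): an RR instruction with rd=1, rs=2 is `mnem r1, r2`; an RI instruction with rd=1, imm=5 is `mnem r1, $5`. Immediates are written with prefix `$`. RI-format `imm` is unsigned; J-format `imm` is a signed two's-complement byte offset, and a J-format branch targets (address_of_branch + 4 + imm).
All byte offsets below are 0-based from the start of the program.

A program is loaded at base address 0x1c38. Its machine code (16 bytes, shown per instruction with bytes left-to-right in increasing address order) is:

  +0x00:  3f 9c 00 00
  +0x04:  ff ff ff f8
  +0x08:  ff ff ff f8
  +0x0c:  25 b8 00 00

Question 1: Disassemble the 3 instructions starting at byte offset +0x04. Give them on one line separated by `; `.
jmp $-8; jmp $-8; cp r6, r14

off 0x04: read ff ff ff f8 as big → 0xfffffff8
  top 6b → 0x3f → jmp [J]
  imm: (w>>0)&0x3ffffff=0x3fffff8 (s26→-8) → $-8
off 0x08: read ff ff ff f8 as big → 0xfffffff8
  top 6b → 0x3f → jmp [J]
  imm: (w>>0)&0x3ffffff=0x3fffff8 (s26→-8) → $-8
off 0x0c: read 25 b8 00 00 as big → 0x25b80000
  top 6b → 0x9 → cp [RR]
  rd: (w>>22)&0xf=0x6 → r6
  rs: (w>>18)&0xf=0xe → r14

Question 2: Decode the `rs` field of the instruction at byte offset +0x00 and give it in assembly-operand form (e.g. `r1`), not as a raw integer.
r7

+0x00: 3f 9c 00 00 ⇒ word 0x3f9c0000 (big)
  op=0x3f9c0000>>26=0xf ⇒ xor (RR)
  rd@[25:22]=0xe ⇒ r14
  rs@[21:18]=0x7 ⇒ r7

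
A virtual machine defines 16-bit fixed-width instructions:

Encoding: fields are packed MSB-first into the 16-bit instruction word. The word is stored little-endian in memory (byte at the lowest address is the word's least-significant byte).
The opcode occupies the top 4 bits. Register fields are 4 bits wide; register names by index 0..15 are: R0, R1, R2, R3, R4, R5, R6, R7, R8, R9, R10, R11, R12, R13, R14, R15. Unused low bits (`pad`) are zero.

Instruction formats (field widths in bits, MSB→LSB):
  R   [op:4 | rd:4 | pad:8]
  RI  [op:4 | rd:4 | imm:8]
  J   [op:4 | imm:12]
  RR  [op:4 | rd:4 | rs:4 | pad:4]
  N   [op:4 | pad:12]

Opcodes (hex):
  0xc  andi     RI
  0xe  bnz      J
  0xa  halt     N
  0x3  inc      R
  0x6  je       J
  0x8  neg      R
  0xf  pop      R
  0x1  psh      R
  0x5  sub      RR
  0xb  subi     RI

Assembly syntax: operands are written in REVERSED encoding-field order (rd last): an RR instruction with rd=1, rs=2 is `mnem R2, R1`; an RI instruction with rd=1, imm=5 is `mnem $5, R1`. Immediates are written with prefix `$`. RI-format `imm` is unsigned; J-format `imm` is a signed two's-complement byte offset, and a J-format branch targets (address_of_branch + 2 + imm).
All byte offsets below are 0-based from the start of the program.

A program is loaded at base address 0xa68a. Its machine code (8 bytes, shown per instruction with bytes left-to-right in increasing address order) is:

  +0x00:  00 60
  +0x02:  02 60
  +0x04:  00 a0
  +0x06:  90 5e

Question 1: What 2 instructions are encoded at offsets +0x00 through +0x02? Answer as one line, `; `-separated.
+0x00: 00 60 ⇒ word 0x6000 (little)
  op=0x6000>>12=0x6 ⇒ je (J)
  [11:0] imm=0 = $0
+0x02: 02 60 ⇒ word 0x6002 (little)
  op=0x6002>>12=0x6 ⇒ je (J)
  [11:0] imm=2 = $2

je $0; je $2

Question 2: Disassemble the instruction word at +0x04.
halt

off 0x04: read 00 a0 as little → 0xa000
  opcode bits[15:12]=0xa: halt/N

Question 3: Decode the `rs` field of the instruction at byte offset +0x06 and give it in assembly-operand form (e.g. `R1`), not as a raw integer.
off 0x06: read 90 5e as little → 0x5e90
  op=0x5e90>>12=0x5 ⇒ sub (RR)
  [11:8] rd=14 = R14
  [7:4] rs=9 = R9

R9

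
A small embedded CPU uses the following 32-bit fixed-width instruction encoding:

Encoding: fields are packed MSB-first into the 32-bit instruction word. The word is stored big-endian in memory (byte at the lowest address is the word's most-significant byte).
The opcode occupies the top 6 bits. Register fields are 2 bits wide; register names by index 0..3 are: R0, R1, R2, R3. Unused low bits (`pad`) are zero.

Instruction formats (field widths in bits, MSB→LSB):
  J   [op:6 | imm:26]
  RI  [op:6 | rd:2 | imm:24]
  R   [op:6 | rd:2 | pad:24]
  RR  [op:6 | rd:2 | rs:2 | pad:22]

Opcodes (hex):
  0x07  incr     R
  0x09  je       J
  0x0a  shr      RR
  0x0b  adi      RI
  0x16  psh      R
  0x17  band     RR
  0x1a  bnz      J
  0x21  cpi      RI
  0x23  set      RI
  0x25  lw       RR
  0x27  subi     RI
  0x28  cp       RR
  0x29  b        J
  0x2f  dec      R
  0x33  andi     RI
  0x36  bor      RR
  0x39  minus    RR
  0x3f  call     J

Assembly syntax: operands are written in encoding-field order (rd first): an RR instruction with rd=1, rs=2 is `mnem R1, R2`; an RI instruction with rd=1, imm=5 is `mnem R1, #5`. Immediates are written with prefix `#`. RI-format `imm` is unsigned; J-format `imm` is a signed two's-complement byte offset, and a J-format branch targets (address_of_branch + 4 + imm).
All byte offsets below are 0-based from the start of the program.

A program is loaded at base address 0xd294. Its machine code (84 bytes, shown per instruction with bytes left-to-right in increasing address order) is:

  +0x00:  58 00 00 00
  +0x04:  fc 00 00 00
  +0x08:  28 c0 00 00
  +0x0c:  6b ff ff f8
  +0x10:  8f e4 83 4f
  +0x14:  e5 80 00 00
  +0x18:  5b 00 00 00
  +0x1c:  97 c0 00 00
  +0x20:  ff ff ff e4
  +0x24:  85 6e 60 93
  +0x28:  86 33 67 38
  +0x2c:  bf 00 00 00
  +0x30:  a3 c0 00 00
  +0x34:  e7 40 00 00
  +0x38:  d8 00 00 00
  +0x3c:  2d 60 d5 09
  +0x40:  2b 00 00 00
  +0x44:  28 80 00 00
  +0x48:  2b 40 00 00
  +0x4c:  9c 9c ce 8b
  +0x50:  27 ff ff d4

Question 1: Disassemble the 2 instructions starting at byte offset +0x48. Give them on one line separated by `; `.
+0x48: 2b 40 00 00 ⇒ word 0x2b400000 (big)
  top 6b → 0xa → shr [RR]
  rd@[25:24]=0x3 ⇒ R3
  rs@[23:22]=0x1 ⇒ R1
+0x4c: 9c 9c ce 8b ⇒ word 0x9c9cce8b (big)
  top 6b → 0x27 → subi [RI]
  rd@[25:24]=0x0 ⇒ R0
  imm@[23:0]=0x9cce8b ⇒ #10276491

shr R3, R1; subi R0, #10276491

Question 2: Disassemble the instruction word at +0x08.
shr R0, R3

@+08  big-endian(28 c0 00 00) = 0x28c00000
  opcode bits[31:26]=0xa: shr/RR
  rd@[25:24]=0x0 ⇒ R0
  rs@[23:22]=0x3 ⇒ R3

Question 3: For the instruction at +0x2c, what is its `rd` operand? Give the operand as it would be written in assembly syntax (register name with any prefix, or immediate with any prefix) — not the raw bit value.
@+2c  big-endian(bf 00 00 00) = 0xbf000000
  op=0xbf000000>>26=0x2f ⇒ dec (R)
  rd@[25:24]=0x3 ⇒ R3

R3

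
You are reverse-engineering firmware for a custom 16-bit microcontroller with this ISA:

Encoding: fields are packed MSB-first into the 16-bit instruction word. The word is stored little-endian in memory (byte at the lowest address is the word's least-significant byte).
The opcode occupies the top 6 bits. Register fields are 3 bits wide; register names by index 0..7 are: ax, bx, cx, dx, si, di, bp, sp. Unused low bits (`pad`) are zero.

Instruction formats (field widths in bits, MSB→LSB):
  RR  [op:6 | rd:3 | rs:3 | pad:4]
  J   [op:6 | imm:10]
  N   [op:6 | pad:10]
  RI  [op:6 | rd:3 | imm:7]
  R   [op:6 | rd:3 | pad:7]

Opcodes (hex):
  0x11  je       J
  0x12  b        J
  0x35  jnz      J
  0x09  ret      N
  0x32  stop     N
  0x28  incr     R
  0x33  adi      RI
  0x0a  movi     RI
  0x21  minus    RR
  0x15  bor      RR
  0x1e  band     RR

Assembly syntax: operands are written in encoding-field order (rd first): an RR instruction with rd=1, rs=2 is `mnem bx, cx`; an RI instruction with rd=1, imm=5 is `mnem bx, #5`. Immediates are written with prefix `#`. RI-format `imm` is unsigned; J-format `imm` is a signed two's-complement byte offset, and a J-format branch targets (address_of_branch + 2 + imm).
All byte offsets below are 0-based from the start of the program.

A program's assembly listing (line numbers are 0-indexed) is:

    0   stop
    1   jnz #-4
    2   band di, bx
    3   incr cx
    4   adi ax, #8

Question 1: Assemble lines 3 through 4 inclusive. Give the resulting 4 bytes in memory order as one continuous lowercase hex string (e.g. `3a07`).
3. incr fields op=0x28:6|rd=2:3|pad=0:7 → word a100h → 00 a1
4. adi fields op=0x33:6|rd=0:3|imm=8:7 → word cc08h → 08 cc

00a108cc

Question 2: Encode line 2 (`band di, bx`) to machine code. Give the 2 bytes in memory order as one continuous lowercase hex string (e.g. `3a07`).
L2: band op=0x1e:6|rd=5:3|rs=1:3|pad=0:4 ⇒ 0x7a90 ⇒ little 90 7a

907a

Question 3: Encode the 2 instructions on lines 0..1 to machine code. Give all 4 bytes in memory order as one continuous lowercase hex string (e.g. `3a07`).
00c8fcd7

0. stop fields op=0x32:6|pad=0:10 → word c800h → 00 c8
1. jnz fields op=0x35:6|imm=-4:10 → word d7fch → fc d7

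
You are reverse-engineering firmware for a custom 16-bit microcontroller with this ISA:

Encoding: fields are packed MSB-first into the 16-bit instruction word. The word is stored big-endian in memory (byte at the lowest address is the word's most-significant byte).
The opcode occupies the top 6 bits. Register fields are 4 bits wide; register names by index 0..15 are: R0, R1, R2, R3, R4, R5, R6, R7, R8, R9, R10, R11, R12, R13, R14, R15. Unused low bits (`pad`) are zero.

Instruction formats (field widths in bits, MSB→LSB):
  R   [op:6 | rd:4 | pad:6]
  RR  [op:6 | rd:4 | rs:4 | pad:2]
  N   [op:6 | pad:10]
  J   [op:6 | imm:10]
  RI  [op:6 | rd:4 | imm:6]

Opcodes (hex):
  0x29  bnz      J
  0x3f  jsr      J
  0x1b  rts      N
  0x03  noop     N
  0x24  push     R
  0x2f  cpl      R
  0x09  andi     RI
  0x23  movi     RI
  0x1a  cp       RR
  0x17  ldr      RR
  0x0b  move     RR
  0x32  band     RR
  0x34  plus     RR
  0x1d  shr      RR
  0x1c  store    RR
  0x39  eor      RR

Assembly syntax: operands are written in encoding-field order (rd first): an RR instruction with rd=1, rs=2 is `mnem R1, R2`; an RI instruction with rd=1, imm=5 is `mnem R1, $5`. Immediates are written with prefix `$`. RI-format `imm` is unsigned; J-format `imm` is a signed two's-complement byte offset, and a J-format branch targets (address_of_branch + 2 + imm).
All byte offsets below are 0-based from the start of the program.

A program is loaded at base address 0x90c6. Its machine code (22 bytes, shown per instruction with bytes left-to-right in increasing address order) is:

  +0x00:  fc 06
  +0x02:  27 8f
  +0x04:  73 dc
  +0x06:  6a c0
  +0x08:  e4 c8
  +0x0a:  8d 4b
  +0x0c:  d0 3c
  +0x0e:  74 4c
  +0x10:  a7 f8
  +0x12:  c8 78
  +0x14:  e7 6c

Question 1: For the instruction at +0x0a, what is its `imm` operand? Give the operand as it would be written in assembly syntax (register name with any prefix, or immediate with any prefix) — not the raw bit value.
$11

+0x0a: 8d 4b ⇒ word 0x8d4b (big)
  top 6b → 0x23 → movi [RI]
  [9:6] rd=5 = R5
  [5:0] imm=11 = $11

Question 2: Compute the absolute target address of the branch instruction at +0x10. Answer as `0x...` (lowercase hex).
0x90d0

@+10  big-endian(a7 f8) = 0xa7f8
  opcode bits[15:10]=0x29: bnz/J
  [9:0] imm=1016 (s10→-8) = $-8
  target = base 0x90c6 + off 0x10 + 2 + imm -8 = 0x90d0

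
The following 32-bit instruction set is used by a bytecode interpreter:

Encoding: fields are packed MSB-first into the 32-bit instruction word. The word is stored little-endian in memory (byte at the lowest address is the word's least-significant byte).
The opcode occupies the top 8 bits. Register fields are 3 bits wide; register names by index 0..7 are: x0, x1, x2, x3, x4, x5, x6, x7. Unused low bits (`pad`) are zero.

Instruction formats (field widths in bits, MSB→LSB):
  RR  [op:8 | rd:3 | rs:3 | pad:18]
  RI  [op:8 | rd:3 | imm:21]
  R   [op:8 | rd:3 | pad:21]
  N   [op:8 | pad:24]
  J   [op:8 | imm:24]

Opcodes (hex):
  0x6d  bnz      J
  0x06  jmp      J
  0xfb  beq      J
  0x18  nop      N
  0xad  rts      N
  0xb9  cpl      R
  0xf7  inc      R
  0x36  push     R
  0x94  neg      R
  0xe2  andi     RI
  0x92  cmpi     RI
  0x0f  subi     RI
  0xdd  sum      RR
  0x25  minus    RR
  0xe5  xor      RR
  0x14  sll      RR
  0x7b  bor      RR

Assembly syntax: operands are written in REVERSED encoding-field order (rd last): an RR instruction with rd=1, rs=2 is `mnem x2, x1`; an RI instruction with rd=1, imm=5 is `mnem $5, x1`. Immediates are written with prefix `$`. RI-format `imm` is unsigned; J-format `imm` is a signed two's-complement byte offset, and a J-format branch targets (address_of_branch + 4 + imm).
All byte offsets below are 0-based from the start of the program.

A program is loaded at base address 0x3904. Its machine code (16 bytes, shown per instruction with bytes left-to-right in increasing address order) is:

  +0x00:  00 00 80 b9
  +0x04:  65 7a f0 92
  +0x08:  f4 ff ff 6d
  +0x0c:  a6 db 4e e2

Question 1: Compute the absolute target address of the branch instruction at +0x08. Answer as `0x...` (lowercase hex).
0x3904

+0x08: f4 ff ff 6d ⇒ word 0x6dfffff4 (little)
  top 8b → 0x6d → bnz [J]
  imm@[23:0]=0xfffff4 (s24→-12) ⇒ $-12
  target = base 0x3904 + off 0x08 + 4 + imm -12 = 0x3904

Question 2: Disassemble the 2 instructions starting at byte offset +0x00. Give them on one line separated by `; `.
cpl x4; cmpi $1079909, x7

@+00  little-endian(00 00 80 b9) = 0xb9800000
  opcode bits[31:24]=0xb9: cpl/R
  [23:21] rd=4 = x4
@+04  little-endian(65 7a f0 92) = 0x92f07a65
  opcode bits[31:24]=0x92: cmpi/RI
  [23:21] rd=7 = x7
  [20:0] imm=1079909 = $1079909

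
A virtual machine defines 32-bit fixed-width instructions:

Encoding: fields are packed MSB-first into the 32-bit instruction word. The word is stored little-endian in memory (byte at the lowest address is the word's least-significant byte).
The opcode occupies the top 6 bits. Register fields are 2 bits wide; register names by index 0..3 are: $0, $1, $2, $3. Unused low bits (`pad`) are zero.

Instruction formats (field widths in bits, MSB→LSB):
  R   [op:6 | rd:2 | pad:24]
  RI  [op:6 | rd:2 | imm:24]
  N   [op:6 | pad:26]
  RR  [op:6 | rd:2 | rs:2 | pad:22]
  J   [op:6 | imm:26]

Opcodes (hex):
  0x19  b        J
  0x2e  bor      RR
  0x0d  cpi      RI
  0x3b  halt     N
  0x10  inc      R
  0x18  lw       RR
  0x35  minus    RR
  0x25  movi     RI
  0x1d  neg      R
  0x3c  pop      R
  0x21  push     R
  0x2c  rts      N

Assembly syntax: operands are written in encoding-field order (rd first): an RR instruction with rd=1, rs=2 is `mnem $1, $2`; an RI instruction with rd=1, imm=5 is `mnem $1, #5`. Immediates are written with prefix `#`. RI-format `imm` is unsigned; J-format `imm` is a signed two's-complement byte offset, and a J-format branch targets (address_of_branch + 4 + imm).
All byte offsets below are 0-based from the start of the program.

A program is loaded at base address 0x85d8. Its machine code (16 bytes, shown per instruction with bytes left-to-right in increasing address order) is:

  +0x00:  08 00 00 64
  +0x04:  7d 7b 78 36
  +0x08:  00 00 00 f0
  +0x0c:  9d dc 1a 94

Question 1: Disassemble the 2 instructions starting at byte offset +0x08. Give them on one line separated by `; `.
[08] 00 00 00 f0 → 0xf0000000
  op=0xf0000000>>26=0x3c ⇒ pop (R)
  rd@[25:24]=0x0 ⇒ $0
[0c] 9d dc 1a 94 → 0x941adc9d
  op=0x941adc9d>>26=0x25 ⇒ movi (RI)
  rd@[25:24]=0x0 ⇒ $0
  imm@[23:0]=0x1adc9d ⇒ #1760413

pop $0; movi $0, #1760413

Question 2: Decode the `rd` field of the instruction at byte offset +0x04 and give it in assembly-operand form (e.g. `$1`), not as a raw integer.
[04] 7d 7b 78 36 → 0x36787b7d
  opcode bits[31:26]=0xd: cpi/RI
  rd@[25:24]=0x2 ⇒ $2
  imm@[23:0]=0x787b7d ⇒ #7895933

$2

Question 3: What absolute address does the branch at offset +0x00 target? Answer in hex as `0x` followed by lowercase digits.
0x85e4

+0x00: 08 00 00 64 ⇒ word 0x64000008 (little)
  op=0x64000008>>26=0x19 ⇒ b (J)
  imm: (w>>0)&0x3ffffff=0x8 → #8
  target = base 0x85d8 + off 0x00 + 4 + imm 8 = 0x85e4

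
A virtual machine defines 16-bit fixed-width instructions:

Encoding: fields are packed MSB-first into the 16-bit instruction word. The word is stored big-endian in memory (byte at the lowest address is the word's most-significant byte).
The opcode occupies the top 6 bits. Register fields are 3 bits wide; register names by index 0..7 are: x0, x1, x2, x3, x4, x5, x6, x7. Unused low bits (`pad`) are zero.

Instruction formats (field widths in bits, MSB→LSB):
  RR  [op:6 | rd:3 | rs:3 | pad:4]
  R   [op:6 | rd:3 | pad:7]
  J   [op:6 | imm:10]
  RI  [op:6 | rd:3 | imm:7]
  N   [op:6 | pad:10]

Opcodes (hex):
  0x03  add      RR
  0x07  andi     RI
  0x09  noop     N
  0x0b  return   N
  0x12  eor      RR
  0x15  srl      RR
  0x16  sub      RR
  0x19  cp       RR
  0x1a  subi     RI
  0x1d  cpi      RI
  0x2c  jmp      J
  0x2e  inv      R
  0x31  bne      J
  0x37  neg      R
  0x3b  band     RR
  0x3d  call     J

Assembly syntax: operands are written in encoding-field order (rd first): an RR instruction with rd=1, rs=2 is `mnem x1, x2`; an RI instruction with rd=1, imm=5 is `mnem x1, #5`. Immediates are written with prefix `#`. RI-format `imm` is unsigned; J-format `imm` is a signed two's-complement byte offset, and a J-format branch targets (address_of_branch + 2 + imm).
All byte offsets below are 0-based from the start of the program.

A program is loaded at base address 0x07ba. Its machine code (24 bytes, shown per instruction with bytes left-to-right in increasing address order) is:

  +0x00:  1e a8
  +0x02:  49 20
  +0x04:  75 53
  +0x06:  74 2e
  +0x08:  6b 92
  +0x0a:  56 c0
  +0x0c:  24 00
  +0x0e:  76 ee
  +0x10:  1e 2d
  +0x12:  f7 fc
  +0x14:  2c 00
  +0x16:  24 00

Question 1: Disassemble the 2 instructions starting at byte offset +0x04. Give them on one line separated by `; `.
cpi x2, #83; cpi x0, #46

[04] 75 53 → 0x7553
  op=0x7553>>10=0x1d ⇒ cpi (RI)
  [9:7] rd=2 = x2
  [6:0] imm=83 = #83
[06] 74 2e → 0x742e
  op=0x742e>>10=0x1d ⇒ cpi (RI)
  [9:7] rd=0 = x0
  [6:0] imm=46 = #46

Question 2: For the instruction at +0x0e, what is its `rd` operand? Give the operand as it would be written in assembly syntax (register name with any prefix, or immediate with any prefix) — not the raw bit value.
off 0x0e: read 76 ee as big → 0x76ee
  top 6b → 0x1d → cpi [RI]
  rd: (w>>7)&0x7=0x5 → x5
  imm: (w>>0)&0x7f=0x6e → #110

x5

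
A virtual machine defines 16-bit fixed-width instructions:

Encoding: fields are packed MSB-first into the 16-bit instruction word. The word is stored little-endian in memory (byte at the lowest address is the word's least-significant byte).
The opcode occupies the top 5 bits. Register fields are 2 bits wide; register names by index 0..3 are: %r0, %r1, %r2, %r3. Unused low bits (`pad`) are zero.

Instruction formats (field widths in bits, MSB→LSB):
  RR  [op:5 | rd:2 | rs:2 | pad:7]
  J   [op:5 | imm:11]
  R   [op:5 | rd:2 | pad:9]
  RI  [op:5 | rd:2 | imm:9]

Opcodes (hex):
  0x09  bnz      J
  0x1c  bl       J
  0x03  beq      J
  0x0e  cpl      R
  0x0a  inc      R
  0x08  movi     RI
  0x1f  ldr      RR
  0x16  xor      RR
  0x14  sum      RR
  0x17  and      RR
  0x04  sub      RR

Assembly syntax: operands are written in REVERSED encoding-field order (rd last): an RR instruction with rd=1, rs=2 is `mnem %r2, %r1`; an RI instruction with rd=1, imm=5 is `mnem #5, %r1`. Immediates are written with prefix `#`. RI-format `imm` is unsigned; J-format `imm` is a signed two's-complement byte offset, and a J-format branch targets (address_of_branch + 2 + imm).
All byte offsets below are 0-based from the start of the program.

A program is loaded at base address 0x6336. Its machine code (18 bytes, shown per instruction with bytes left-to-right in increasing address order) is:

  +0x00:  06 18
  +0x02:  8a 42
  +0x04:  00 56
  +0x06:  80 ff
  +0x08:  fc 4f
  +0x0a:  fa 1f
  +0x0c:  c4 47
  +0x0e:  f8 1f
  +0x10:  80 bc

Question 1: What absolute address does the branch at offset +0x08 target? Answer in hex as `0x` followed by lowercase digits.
+0x08: fc 4f ⇒ word 0x4ffc (little)
  top 5b → 0x9 → bnz [J]
  imm: (w>>0)&0x7ff=0x7fc (s11→-4) → #-4
  target = base 0x6336 + off 0x08 + 2 + imm -4 = 0x633c

0x633c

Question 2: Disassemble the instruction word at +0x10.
off 0x10: read 80 bc as little → 0xbc80
  opcode bits[15:11]=0x17: and/RR
  rd@[10:9]=0x2 ⇒ %r2
  rs@[8:7]=0x1 ⇒ %r1

and %r1, %r2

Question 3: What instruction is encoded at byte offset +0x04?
off 0x04: read 00 56 as little → 0x5600
  op=0x5600>>11=0xa ⇒ inc (R)
  rd: (w>>9)&0x3=0x3 → %r3

inc %r3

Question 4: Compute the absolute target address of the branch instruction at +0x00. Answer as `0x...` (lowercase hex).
0x633e

+0x00: 06 18 ⇒ word 0x1806 (little)
  top 5b → 0x3 → beq [J]
  imm: (w>>0)&0x7ff=0x6 → #6
  target = base 0x6336 + off 0x00 + 2 + imm 6 = 0x633e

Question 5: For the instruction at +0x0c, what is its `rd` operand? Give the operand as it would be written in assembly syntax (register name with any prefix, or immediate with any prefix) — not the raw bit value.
%r3

+0x0c: c4 47 ⇒ word 0x47c4 (little)
  top 5b → 0x8 → movi [RI]
  rd: (w>>9)&0x3=0x3 → %r3
  imm: (w>>0)&0x1ff=0x1c4 → #452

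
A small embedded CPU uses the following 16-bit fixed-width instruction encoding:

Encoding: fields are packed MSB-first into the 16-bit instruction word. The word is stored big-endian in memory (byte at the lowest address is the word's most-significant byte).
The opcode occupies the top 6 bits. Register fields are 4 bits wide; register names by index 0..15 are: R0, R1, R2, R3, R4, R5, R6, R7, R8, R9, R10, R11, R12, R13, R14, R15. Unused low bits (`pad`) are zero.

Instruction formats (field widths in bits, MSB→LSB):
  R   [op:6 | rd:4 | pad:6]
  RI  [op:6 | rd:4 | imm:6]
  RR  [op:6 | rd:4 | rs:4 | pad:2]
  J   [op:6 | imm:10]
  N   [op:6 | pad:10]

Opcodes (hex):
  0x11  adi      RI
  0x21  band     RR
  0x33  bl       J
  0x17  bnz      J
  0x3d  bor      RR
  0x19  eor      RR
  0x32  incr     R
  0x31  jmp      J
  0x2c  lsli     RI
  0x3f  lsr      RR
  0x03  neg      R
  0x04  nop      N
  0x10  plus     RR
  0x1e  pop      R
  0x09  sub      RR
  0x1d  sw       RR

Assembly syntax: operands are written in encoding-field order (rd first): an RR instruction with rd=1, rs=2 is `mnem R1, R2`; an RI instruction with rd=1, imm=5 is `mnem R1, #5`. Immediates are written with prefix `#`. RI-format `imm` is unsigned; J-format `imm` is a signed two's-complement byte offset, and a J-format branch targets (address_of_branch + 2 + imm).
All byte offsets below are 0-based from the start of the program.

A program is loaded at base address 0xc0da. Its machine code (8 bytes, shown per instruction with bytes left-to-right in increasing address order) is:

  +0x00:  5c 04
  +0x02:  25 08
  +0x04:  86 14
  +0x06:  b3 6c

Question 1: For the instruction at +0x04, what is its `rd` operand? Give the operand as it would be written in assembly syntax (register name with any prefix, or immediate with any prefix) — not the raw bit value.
R8

off 0x04: read 86 14 as big → 0x8614
  top 6b → 0x21 → band [RR]
  rd: (w>>6)&0xf=0x8 → R8
  rs: (w>>2)&0xf=0x5 → R5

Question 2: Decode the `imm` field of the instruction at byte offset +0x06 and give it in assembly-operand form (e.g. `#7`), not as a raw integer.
off 0x06: read b3 6c as big → 0xb36c
  op=0xb36c>>10=0x2c ⇒ lsli (RI)
  [9:6] rd=13 = R13
  [5:0] imm=44 = #44

#44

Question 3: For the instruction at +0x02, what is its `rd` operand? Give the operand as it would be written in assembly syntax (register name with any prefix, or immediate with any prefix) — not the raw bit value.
R4

+0x02: 25 08 ⇒ word 0x2508 (big)
  opcode bits[15:10]=0x9: sub/RR
  rd@[9:6]=0x4 ⇒ R4
  rs@[5:2]=0x2 ⇒ R2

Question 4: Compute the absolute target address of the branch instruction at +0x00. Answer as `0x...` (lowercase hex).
0xc0e0

[00] 5c 04 → 0x5c04
  opcode bits[15:10]=0x17: bnz/J
  imm: (w>>0)&0x3ff=0x4 → #4
  target = base 0xc0da + off 0x00 + 2 + imm 4 = 0xc0e0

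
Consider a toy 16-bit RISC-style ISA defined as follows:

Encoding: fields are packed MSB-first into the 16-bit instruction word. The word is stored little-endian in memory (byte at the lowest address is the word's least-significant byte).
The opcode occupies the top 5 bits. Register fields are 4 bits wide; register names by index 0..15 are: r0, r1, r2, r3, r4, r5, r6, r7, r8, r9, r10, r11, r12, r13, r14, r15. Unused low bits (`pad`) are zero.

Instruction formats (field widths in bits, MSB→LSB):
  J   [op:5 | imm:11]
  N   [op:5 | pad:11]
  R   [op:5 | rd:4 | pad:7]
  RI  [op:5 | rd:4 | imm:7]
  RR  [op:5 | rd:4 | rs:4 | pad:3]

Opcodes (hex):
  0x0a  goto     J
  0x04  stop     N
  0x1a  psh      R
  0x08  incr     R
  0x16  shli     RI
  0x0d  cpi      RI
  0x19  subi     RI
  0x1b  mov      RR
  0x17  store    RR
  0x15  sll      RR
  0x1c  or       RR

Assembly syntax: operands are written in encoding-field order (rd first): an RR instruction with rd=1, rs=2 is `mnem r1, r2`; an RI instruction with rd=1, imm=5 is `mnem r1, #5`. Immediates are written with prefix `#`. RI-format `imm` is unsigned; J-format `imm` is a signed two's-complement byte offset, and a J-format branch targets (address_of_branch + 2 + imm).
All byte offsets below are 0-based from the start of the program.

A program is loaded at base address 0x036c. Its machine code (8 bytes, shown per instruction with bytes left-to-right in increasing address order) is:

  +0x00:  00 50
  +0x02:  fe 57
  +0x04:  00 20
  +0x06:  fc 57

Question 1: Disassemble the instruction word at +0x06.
goto #-4

@+06  little-endian(fc 57) = 0x57fc
  op=0x57fc>>11=0xa ⇒ goto (J)
  imm@[10:0]=0x7fc (s11→-4) ⇒ #-4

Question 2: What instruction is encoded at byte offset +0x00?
[00] 00 50 → 0x5000
  opcode bits[15:11]=0xa: goto/J
  imm@[10:0]=0x0 ⇒ #0

goto #0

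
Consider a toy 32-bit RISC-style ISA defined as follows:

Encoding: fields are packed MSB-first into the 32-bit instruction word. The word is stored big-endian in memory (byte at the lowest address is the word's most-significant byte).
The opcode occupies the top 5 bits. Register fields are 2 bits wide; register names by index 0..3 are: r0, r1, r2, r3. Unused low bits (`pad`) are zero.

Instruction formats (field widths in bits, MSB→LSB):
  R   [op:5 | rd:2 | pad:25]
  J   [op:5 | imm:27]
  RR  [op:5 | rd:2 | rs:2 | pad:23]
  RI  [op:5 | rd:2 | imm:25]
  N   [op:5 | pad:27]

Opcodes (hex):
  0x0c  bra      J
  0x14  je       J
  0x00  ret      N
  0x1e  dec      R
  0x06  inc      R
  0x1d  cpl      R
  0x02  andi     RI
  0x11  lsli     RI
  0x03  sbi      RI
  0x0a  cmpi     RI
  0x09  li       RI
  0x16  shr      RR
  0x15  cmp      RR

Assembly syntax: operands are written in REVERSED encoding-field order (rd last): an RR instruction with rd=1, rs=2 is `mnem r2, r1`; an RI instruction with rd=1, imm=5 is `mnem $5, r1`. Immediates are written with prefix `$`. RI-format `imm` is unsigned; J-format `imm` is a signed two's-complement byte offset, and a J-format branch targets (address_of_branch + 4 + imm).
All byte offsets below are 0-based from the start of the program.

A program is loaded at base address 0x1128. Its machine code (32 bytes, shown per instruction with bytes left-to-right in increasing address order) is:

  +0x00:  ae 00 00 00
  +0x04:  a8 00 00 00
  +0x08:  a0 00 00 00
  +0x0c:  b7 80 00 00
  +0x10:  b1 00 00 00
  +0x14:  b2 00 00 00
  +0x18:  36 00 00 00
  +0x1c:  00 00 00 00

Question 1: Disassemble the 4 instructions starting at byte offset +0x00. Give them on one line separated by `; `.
cmp r0, r3; cmp r0, r0; je $0; shr r3, r3

off 0x00: read ae 00 00 00 as big → 0xae000000
  op=0xae000000>>27=0x15 ⇒ cmp (RR)
  rd@[26:25]=0x3 ⇒ r3
  rs@[24:23]=0x0 ⇒ r0
off 0x04: read a8 00 00 00 as big → 0xa8000000
  op=0xa8000000>>27=0x15 ⇒ cmp (RR)
  rd@[26:25]=0x0 ⇒ r0
  rs@[24:23]=0x0 ⇒ r0
off 0x08: read a0 00 00 00 as big → 0xa0000000
  op=0xa0000000>>27=0x14 ⇒ je (J)
  imm@[26:0]=0x0 ⇒ $0
off 0x0c: read b7 80 00 00 as big → 0xb7800000
  op=0xb7800000>>27=0x16 ⇒ shr (RR)
  rd@[26:25]=0x3 ⇒ r3
  rs@[24:23]=0x3 ⇒ r3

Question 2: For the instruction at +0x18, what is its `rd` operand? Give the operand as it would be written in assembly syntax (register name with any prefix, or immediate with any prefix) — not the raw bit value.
r3

@+18  big-endian(36 00 00 00) = 0x36000000
  op=0x36000000>>27=0x6 ⇒ inc (R)
  rd: (w>>25)&0x3=0x3 → r3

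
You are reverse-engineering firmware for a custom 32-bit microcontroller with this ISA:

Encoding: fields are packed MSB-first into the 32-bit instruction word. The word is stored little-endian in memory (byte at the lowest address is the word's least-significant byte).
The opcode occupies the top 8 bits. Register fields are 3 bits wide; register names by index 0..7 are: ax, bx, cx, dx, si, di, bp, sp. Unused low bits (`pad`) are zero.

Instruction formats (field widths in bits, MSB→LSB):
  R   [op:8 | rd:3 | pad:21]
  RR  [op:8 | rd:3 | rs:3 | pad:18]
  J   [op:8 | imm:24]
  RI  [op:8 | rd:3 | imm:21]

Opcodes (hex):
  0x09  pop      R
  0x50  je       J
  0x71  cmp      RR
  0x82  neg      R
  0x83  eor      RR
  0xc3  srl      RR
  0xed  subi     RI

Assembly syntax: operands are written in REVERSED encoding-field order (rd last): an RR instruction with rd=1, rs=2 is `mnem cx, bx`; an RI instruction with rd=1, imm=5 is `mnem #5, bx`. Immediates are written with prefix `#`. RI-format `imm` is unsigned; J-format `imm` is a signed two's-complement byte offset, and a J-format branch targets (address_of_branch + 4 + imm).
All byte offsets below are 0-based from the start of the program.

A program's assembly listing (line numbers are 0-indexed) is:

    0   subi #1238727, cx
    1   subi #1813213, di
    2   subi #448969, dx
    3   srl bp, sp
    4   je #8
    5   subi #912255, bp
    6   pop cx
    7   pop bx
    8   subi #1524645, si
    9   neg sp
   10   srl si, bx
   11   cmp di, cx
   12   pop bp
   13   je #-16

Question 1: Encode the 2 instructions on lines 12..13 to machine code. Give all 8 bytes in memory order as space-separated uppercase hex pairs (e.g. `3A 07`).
12. pop fields op=0x9:8|rd=6:3|pad=0:21 → word 09c00000h → 00 00 c0 09
13. je fields op=0x50:8|imm=-16:24 → word 50fffff0h → f0 ff ff 50

00 00 C0 09 F0 FF FF 50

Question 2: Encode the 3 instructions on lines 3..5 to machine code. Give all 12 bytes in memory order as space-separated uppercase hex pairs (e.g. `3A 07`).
L3: srl op=0xc3:8|rd=7:3|rs=6:3|pad=0:18 ⇒ 0xc3f80000 ⇒ little 00 00 f8 c3
L4: je op=0x50:8|imm=8:24 ⇒ 0x50000008 ⇒ little 08 00 00 50
L5: subi op=0xed:8|rd=6:3|imm=912255:21 ⇒ 0xedcdeb7f ⇒ little 7f eb cd ed

00 00 F8 C3 08 00 00 50 7F EB CD ED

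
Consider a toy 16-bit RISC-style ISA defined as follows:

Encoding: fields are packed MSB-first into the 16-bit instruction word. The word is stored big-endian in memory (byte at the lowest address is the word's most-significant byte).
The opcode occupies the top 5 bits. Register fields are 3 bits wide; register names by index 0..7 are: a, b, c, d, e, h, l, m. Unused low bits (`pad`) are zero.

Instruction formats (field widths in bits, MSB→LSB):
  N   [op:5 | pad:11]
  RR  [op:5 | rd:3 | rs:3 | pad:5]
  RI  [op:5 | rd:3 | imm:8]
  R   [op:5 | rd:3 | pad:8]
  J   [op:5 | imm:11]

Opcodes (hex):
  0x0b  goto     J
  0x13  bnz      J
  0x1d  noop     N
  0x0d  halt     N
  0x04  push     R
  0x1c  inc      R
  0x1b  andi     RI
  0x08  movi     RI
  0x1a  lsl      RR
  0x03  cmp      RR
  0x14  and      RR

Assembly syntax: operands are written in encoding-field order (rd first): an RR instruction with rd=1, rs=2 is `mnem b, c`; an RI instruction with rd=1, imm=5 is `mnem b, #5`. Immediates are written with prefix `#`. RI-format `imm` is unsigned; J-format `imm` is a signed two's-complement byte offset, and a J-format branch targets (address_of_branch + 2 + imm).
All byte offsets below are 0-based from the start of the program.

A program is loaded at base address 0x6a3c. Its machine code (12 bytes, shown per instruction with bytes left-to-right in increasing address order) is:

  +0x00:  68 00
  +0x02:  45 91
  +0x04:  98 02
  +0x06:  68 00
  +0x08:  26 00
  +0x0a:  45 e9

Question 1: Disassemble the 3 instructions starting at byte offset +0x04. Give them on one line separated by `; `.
bnz #2; halt; push l

[04] 98 02 → 0x9802
  op=0x9802>>11=0x13 ⇒ bnz (J)
  imm: (w>>0)&0x7ff=0x2 → #2
[06] 68 00 → 0x6800
  op=0x6800>>11=0xd ⇒ halt (N)
[08] 26 00 → 0x2600
  op=0x2600>>11=0x4 ⇒ push (R)
  rd: (w>>8)&0x7=0x6 → l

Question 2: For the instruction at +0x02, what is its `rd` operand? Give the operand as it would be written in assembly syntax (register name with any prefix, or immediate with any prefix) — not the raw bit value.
h

@+02  big-endian(45 91) = 0x4591
  op=0x4591>>11=0x8 ⇒ movi (RI)
  rd: (w>>8)&0x7=0x5 → h
  imm: (w>>0)&0xff=0x91 → #145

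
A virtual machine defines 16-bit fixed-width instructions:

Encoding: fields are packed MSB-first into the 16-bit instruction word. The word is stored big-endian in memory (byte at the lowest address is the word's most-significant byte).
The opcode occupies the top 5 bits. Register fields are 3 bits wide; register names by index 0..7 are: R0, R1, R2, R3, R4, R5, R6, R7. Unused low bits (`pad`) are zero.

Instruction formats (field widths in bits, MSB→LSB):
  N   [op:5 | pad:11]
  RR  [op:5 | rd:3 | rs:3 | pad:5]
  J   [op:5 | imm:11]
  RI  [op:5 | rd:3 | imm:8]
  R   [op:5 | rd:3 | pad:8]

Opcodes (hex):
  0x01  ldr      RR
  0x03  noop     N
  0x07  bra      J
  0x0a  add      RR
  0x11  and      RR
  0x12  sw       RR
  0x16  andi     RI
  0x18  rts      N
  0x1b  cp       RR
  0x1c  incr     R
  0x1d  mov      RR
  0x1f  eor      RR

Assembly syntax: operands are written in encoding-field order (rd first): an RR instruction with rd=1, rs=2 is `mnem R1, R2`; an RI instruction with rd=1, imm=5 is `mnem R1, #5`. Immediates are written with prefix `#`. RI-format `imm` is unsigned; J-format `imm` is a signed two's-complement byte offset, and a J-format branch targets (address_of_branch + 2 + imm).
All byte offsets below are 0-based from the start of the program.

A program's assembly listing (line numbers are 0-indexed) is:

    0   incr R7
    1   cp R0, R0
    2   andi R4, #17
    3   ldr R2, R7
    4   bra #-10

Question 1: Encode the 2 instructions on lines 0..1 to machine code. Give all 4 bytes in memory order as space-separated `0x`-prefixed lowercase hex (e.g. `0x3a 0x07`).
0xe7 0x00 0xd8 0x00

line 0 (incr): pack op=0x1c:5|rd=7:3|pad=0:8 = 0xe700; big→ e7 00
line 1 (cp): pack op=0x1b:5|rd=0:3|rs=0:3|pad=0:5 = 0xd800; big→ d8 00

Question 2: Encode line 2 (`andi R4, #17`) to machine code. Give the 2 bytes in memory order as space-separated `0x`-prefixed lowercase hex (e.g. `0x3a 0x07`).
L2: andi op=0x16:5|rd=4:3|imm=17:8 ⇒ 0xb411 ⇒ big b4 11

0xb4 0x11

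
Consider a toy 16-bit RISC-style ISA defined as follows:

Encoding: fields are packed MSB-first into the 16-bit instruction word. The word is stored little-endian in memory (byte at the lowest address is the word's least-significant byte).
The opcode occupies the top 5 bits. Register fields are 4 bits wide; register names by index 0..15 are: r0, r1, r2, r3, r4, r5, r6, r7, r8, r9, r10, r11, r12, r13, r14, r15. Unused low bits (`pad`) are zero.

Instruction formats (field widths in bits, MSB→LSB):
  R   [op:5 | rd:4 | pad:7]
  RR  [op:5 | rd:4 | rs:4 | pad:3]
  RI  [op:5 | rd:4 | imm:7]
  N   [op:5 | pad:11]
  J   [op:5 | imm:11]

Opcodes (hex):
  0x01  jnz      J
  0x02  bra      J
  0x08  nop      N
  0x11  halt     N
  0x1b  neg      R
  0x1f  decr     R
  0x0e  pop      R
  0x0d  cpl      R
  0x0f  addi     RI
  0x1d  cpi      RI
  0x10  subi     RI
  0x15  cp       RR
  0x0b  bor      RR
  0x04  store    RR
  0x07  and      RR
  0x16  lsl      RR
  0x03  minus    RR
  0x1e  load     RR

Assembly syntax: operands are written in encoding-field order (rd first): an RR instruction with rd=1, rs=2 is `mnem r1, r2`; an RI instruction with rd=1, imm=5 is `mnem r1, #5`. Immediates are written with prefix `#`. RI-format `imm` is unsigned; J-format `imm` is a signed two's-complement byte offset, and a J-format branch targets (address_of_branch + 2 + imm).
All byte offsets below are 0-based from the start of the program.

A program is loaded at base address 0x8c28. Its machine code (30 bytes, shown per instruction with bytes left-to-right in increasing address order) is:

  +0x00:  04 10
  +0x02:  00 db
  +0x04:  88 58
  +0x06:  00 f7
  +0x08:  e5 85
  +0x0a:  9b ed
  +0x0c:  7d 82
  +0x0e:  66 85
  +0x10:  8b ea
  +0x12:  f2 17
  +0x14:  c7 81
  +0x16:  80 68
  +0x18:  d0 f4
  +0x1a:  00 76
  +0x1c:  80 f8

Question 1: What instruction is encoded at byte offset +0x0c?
subi r4, #125

[0c] 7d 82 → 0x827d
  opcode bits[15:11]=0x10: subi/RI
  rd: (w>>7)&0xf=0x4 → r4
  imm: (w>>0)&0x7f=0x7d → #125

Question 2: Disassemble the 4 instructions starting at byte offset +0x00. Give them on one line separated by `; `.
bra #4; neg r6; bor r1, r1; load r14, r0

[00] 04 10 → 0x1004
  top 5b → 0x2 → bra [J]
  [10:0] imm=4 = #4
[02] 00 db → 0xdb00
  top 5b → 0x1b → neg [R]
  [10:7] rd=6 = r6
[04] 88 58 → 0x5888
  top 5b → 0xb → bor [RR]
  [10:7] rd=1 = r1
  [6:3] rs=1 = r1
[06] 00 f7 → 0xf700
  top 5b → 0x1e → load [RR]
  [10:7] rd=14 = r14
  [6:3] rs=0 = r0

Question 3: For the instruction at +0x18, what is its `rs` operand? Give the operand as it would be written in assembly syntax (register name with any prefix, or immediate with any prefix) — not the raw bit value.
r10

+0x18: d0 f4 ⇒ word 0xf4d0 (little)
  top 5b → 0x1e → load [RR]
  [10:7] rd=9 = r9
  [6:3] rs=10 = r10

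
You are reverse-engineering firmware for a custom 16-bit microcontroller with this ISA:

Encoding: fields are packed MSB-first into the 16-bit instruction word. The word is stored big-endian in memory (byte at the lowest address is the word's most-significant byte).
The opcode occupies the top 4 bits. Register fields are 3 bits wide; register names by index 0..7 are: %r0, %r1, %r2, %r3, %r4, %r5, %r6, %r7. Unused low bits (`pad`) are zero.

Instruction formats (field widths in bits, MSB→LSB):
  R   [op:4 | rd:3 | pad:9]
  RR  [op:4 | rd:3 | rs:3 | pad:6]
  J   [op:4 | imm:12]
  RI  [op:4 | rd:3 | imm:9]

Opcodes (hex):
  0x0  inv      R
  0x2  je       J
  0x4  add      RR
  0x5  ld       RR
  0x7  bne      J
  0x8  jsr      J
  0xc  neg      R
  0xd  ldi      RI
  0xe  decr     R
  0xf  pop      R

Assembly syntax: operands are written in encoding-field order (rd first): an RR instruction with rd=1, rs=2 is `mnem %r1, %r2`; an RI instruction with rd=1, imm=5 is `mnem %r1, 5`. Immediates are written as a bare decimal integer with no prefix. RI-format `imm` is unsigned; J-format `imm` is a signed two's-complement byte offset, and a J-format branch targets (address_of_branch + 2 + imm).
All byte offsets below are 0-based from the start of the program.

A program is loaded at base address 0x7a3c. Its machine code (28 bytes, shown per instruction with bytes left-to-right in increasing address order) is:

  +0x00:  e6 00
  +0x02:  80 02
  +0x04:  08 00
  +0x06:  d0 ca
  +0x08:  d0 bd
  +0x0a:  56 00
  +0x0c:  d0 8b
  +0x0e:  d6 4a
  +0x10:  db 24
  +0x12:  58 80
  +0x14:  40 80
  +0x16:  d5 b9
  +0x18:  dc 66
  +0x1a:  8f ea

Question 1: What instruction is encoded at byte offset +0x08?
ldi %r0, 189

+0x08: d0 bd ⇒ word 0xd0bd (big)
  op=0xd0bd>>12=0xd ⇒ ldi (RI)
  [11:9] rd=0 = %r0
  [8:0] imm=189 = 189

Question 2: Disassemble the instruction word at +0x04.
+0x04: 08 00 ⇒ word 0x0800 (big)
  opcode bits[15:12]=0x0: inv/R
  rd: (w>>9)&0x7=0x4 → %r4

inv %r4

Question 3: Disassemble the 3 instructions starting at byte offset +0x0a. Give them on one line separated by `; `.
+0x0a: 56 00 ⇒ word 0x5600 (big)
  op=0x5600>>12=0x5 ⇒ ld (RR)
  [11:9] rd=3 = %r3
  [8:6] rs=0 = %r0
+0x0c: d0 8b ⇒ word 0xd08b (big)
  op=0xd08b>>12=0xd ⇒ ldi (RI)
  [11:9] rd=0 = %r0
  [8:0] imm=139 = 139
+0x0e: d6 4a ⇒ word 0xd64a (big)
  op=0xd64a>>12=0xd ⇒ ldi (RI)
  [11:9] rd=3 = %r3
  [8:0] imm=74 = 74

ld %r3, %r0; ldi %r0, 139; ldi %r3, 74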